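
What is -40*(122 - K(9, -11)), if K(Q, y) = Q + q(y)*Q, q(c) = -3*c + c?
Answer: 3400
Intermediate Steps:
q(c) = -2*c
K(Q, y) = Q - 2*Q*y (K(Q, y) = Q + (-2*y)*Q = Q - 2*Q*y)
-40*(122 - K(9, -11)) = -40*(122 - 9*(1 - 2*(-11))) = -40*(122 - 9*(1 + 22)) = -40*(122 - 9*23) = -40*(122 - 1*207) = -40*(122 - 207) = -40*(-85) = 3400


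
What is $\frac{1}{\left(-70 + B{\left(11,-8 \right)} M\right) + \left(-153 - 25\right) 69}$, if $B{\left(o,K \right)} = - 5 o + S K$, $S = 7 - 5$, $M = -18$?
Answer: $- \frac{1}{11074} \approx -9.0302 \cdot 10^{-5}$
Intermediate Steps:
$S = 2$ ($S = 7 - 5 = 2$)
$B{\left(o,K \right)} = - 5 o + 2 K$
$\frac{1}{\left(-70 + B{\left(11,-8 \right)} M\right) + \left(-153 - 25\right) 69} = \frac{1}{\left(-70 + \left(\left(-5\right) 11 + 2 \left(-8\right)\right) \left(-18\right)\right) + \left(-153 - 25\right) 69} = \frac{1}{\left(-70 + \left(-55 - 16\right) \left(-18\right)\right) - 12282} = \frac{1}{\left(-70 - -1278\right) - 12282} = \frac{1}{\left(-70 + 1278\right) - 12282} = \frac{1}{1208 - 12282} = \frac{1}{-11074} = - \frac{1}{11074}$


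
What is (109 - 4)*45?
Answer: 4725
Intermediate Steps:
(109 - 4)*45 = 105*45 = 4725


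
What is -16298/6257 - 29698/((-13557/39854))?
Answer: 7405464711658/84826149 ≈ 87302.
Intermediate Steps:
-16298/6257 - 29698/((-13557/39854)) = -16298*1/6257 - 29698/((-13557*1/39854)) = -16298/6257 - 29698/(-13557/39854) = -16298/6257 - 29698*(-39854/13557) = -16298/6257 + 1183584092/13557 = 7405464711658/84826149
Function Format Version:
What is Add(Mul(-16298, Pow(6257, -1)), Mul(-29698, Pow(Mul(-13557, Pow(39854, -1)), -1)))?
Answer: Rational(7405464711658, 84826149) ≈ 87302.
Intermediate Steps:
Add(Mul(-16298, Pow(6257, -1)), Mul(-29698, Pow(Mul(-13557, Pow(39854, -1)), -1))) = Add(Mul(-16298, Rational(1, 6257)), Mul(-29698, Pow(Mul(-13557, Rational(1, 39854)), -1))) = Add(Rational(-16298, 6257), Mul(-29698, Pow(Rational(-13557, 39854), -1))) = Add(Rational(-16298, 6257), Mul(-29698, Rational(-39854, 13557))) = Add(Rational(-16298, 6257), Rational(1183584092, 13557)) = Rational(7405464711658, 84826149)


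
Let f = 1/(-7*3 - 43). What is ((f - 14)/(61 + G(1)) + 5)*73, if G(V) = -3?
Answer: 1289399/3712 ≈ 347.36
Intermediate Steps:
f = -1/64 (f = 1/(-21 - 43) = 1/(-64) = -1/64 ≈ -0.015625)
((f - 14)/(61 + G(1)) + 5)*73 = ((-1/64 - 14)/(61 - 3) + 5)*73 = (-897/64/58 + 5)*73 = (-897/64*1/58 + 5)*73 = (-897/3712 + 5)*73 = (17663/3712)*73 = 1289399/3712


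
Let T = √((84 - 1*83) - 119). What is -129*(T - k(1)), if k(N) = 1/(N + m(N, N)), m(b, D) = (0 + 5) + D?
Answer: 129/7 - 129*I*√118 ≈ 18.429 - 1401.3*I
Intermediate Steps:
m(b, D) = 5 + D
k(N) = 1/(5 + 2*N) (k(N) = 1/(N + (5 + N)) = 1/(5 + 2*N))
T = I*√118 (T = √((84 - 83) - 119) = √(1 - 119) = √(-118) = I*√118 ≈ 10.863*I)
-129*(T - k(1)) = -129*(I*√118 - 1/(5 + 2*1)) = -129*(I*√118 - 1/(5 + 2)) = -129*(I*√118 - 1/7) = -129*(I*√118 - 1*⅐) = -129*(I*√118 - ⅐) = -129*(-⅐ + I*√118) = 129/7 - 129*I*√118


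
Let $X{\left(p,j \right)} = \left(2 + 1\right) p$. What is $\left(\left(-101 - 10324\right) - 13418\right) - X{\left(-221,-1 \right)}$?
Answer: $-23180$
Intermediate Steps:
$X{\left(p,j \right)} = 3 p$
$\left(\left(-101 - 10324\right) - 13418\right) - X{\left(-221,-1 \right)} = \left(\left(-101 - 10324\right) - 13418\right) - 3 \left(-221\right) = \left(-10425 - 13418\right) - -663 = -23843 + 663 = -23180$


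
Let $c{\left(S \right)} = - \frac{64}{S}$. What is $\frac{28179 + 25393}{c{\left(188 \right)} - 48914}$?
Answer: $- \frac{1258942}{1149487} \approx -1.0952$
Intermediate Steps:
$\frac{28179 + 25393}{c{\left(188 \right)} - 48914} = \frac{28179 + 25393}{- \frac{64}{188} - 48914} = \frac{53572}{\left(-64\right) \frac{1}{188} - 48914} = \frac{53572}{- \frac{16}{47} - 48914} = \frac{53572}{- \frac{2298974}{47}} = 53572 \left(- \frac{47}{2298974}\right) = - \frac{1258942}{1149487}$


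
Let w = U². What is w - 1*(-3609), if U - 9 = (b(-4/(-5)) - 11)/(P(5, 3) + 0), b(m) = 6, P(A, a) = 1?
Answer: 3625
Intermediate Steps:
U = 4 (U = 9 + (6 - 11)/(1 + 0) = 9 - 5/1 = 9 - 5*1 = 9 - 5 = 4)
w = 16 (w = 4² = 16)
w - 1*(-3609) = 16 - 1*(-3609) = 16 + 3609 = 3625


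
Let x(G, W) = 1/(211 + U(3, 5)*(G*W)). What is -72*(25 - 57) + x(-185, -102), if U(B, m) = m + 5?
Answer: 435250945/188911 ≈ 2304.0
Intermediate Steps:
U(B, m) = 5 + m
x(G, W) = 1/(211 + 10*G*W) (x(G, W) = 1/(211 + (5 + 5)*(G*W)) = 1/(211 + 10*(G*W)) = 1/(211 + 10*G*W))
-72*(25 - 57) + x(-185, -102) = -72*(25 - 57) + 1/(211 + 10*(-185)*(-102)) = -72*(-32) + 1/(211 + 188700) = 2304 + 1/188911 = 435250945/188911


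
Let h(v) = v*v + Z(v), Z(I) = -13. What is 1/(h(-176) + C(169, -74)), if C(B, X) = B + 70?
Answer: 1/31202 ≈ 3.2049e-5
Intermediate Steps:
C(B, X) = 70 + B
h(v) = -13 + v² (h(v) = v*v - 13 = v² - 13 = -13 + v²)
1/(h(-176) + C(169, -74)) = 1/((-13 + (-176)²) + (70 + 169)) = 1/((-13 + 30976) + 239) = 1/(30963 + 239) = 1/31202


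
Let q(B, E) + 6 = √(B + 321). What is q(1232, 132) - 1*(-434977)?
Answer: 434971 + √1553 ≈ 4.3501e+5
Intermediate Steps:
q(B, E) = -6 + √(321 + B) (q(B, E) = -6 + √(B + 321) = -6 + √(321 + B))
q(1232, 132) - 1*(-434977) = (-6 + √(321 + 1232)) - 1*(-434977) = (-6 + √1553) + 434977 = 434971 + √1553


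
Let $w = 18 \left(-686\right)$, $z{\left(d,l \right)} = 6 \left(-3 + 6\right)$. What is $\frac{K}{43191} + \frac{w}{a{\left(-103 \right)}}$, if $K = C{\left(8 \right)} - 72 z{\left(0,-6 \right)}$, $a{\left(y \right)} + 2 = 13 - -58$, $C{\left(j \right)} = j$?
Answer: $- \frac{177803780}{993393} \approx -178.99$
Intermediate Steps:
$z{\left(d,l \right)} = 18$ ($z{\left(d,l \right)} = 6 \cdot 3 = 18$)
$w = -12348$
$a{\left(y \right)} = 69$ ($a{\left(y \right)} = -2 + \left(13 - -58\right) = -2 + \left(13 + 58\right) = -2 + 71 = 69$)
$K = -1288$ ($K = 8 - 1296 = -1288$)
$\frac{K}{43191} + \frac{w}{a{\left(-103 \right)}} = - \frac{1288}{43191} - \frac{12348}{69} = \left(-1288\right) \frac{1}{43191} - \frac{4116}{23} = - \frac{1288}{43191} - \frac{4116}{23} = - \frac{177803780}{993393}$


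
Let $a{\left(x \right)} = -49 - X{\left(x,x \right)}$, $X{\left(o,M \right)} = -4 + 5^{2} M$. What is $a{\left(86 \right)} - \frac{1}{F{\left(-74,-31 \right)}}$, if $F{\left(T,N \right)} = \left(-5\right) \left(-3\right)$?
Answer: $- \frac{32926}{15} \approx -2195.1$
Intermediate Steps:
$F{\left(T,N \right)} = 15$
$X{\left(o,M \right)} = -4 + 25 M$
$a{\left(x \right)} = -45 - 25 x$ ($a{\left(x \right)} = -49 - \left(-4 + 25 x\right) = -45 - 25 x$)
$a{\left(86 \right)} - \frac{1}{F{\left(-74,-31 \right)}} = \left(-45 - 2150\right) - \frac{1}{15} = -2195 - \frac{1}{15} = - \frac{32926}{15}$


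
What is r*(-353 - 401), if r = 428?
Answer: -322712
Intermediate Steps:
r*(-353 - 401) = 428*(-353 - 401) = 428*(-754) = -322712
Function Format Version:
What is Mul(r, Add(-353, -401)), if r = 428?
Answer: -322712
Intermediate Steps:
Mul(r, Add(-353, -401)) = Mul(428, Add(-353, -401)) = Mul(428, -754) = -322712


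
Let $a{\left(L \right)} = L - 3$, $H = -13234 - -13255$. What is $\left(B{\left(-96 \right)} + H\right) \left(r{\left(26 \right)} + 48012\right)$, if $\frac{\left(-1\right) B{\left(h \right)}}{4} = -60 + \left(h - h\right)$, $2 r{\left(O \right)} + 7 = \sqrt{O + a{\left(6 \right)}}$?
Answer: $\frac{25060437}{2} + \frac{261 \sqrt{29}}{2} \approx 1.2531 \cdot 10^{7}$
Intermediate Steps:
$H = 21$ ($H = -13234 + 13255 = 21$)
$a{\left(L \right)} = -3 + L$ ($a{\left(L \right)} = L - 3 = -3 + L$)
$r{\left(O \right)} = - \frac{7}{2} + \frac{\sqrt{3 + O}}{2}$ ($r{\left(O \right)} = - \frac{7}{2} + \frac{\sqrt{O + \left(-3 + 6\right)}}{2} = - \frac{7}{2} + \frac{\sqrt{O + 3}}{2} = - \frac{7}{2} + \frac{\sqrt{3 + O}}{2}$)
$B{\left(h \right)} = 240$ ($B{\left(h \right)} = - 4 \left(-60 + \left(h - h\right)\right) = - 4 \left(-60 + 0\right) = \left(-4\right) \left(-60\right) = 240$)
$\left(B{\left(-96 \right)} + H\right) \left(r{\left(26 \right)} + 48012\right) = \left(240 + 21\right) \left(\left(- \frac{7}{2} + \frac{\sqrt{3 + 26}}{2}\right) + 48012\right) = 261 \left(\left(- \frac{7}{2} + \frac{\sqrt{29}}{2}\right) + 48012\right) = 261 \left(\frac{96017}{2} + \frac{\sqrt{29}}{2}\right) = \frac{25060437}{2} + \frac{261 \sqrt{29}}{2}$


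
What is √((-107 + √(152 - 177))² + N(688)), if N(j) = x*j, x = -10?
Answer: √(4544 - 1070*I) ≈ 67.869 - 7.8829*I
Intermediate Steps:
N(j) = -10*j
√((-107 + √(152 - 177))² + N(688)) = √((-107 + √(152 - 177))² - 10*688) = √((-107 + √(-25))² - 6880) = √((-107 + 5*I)² - 6880) = √(-6880 + (-107 + 5*I)²)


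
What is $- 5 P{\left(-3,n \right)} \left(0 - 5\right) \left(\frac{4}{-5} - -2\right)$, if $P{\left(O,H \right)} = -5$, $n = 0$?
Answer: $-150$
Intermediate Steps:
$- 5 P{\left(-3,n \right)} \left(0 - 5\right) \left(\frac{4}{-5} - -2\right) = \left(-5\right) \left(-5\right) \left(0 - 5\right) \left(\frac{4}{-5} - -2\right) = 25 \left(- 5 \left(4 \left(- \frac{1}{5}\right) + \left(-2 + 4\right)\right)\right) = 25 \left(- 5 \left(- \frac{4}{5} + 2\right)\right) = 25 \left(\left(-5\right) \frac{6}{5}\right) = 25 \left(-6\right) = -150$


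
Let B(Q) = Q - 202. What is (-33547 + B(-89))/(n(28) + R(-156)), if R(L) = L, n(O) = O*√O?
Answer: 659841/298 + 118433*√7/149 ≈ 4317.2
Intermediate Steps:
n(O) = O^(3/2)
B(Q) = -202 + Q
(-33547 + B(-89))/(n(28) + R(-156)) = (-33547 + (-202 - 89))/(28^(3/2) - 156) = (-33547 - 291)/(56*√7 - 156) = -33838/(-156 + 56*√7)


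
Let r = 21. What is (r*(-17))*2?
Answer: -714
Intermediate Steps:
(r*(-17))*2 = (21*(-17))*2 = -357*2 = -714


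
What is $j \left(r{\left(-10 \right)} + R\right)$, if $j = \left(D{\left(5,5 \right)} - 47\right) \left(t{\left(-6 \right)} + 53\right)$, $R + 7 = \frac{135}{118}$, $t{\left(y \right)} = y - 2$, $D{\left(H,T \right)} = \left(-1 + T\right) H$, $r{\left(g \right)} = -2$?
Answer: $\frac{1126305}{118} \approx 9545.0$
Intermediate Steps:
$D{\left(H,T \right)} = H \left(-1 + T\right)$
$t{\left(y \right)} = -2 + y$
$R = - \frac{691}{118}$ ($R = -7 + \frac{135}{118} = - \frac{691}{118} \approx -5.8559$)
$j = -1215$ ($j = \left(5 \left(-1 + 5\right) - 47\right) \left(\left(-2 - 6\right) + 53\right) = \left(5 \cdot 4 - 47\right) \left(-8 + 53\right) = \left(20 - 47\right) 45 = \left(-27\right) 45 = -1215$)
$j \left(r{\left(-10 \right)} + R\right) = - 1215 \left(-2 - \frac{691}{118}\right) = \left(-1215\right) \left(- \frac{927}{118}\right) = \frac{1126305}{118}$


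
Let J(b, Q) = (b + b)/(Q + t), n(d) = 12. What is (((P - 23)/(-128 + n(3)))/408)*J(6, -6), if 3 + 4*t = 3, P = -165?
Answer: -47/5916 ≈ -0.0079446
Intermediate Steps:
t = 0 (t = -3/4 + (1/4)*3 = -3/4 + 3/4 = 0)
J(b, Q) = 2*b/Q (J(b, Q) = (b + b)/(Q + 0) = (2*b)/Q = 2*b/Q)
(((P - 23)/(-128 + n(3)))/408)*J(6, -6) = (((-165 - 23)/(-128 + 12))/408)*(2*6/(-6)) = (-188/(-116)*(1/408))*(2*6*(-1/6)) = (-188*(-1/116)*(1/408))*(-2) = ((47/29)*(1/408))*(-2) = (47/11832)*(-2) = -47/5916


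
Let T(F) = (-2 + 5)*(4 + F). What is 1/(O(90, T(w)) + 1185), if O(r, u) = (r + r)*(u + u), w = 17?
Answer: 1/23865 ≈ 4.1902e-5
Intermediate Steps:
T(F) = 12 + 3*F (T(F) = 3*(4 + F) = 12 + 3*F)
O(r, u) = 4*r*u (O(r, u) = (2*r)*(2*u) = 4*r*u)
1/(O(90, T(w)) + 1185) = 1/(4*90*(12 + 3*17) + 1185) = 1/(4*90*(12 + 51) + 1185) = 1/(4*90*63 + 1185) = 1/(22680 + 1185) = 1/23865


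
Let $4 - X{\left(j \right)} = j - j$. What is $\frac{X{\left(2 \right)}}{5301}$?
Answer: $\frac{4}{5301} \approx 0.00075457$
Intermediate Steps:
$X{\left(j \right)} = 4$ ($X{\left(j \right)} = 4 - \left(j - j\right) = 4 - 0 = 4 + 0 = 4$)
$\frac{X{\left(2 \right)}}{5301} = \frac{4}{5301}$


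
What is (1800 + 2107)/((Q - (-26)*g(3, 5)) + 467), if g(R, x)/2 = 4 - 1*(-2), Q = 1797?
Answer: 3907/2576 ≈ 1.5167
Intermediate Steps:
g(R, x) = 12 (g(R, x) = 2*(4 - 1*(-2)) = 2*(4 + 2) = 2*6 = 12)
(1800 + 2107)/((Q - (-26)*g(3, 5)) + 467) = (1800 + 2107)/((1797 - (-26)*12) + 467) = 3907/((1797 - 1*(-312)) + 467) = 3907/((1797 + 312) + 467) = 3907/(2109 + 467) = 3907/2576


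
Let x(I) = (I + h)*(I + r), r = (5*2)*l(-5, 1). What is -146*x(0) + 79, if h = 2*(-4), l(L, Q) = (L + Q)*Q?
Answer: -46641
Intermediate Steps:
l(L, Q) = Q*(L + Q)
h = -8
r = -40 (r = (5*2)*(1*(-5 + 1)) = 10*(1*(-4)) = 10*(-4) = -40)
x(I) = (-40 + I)*(-8 + I) (x(I) = (I - 8)*(I - 40) = (-8 + I)*(-40 + I) = (-40 + I)*(-8 + I))
-146*x(0) + 79 = -146*(320 + 0² - 48*0) + 79 = -146*(320 + 0 + 0) + 79 = -146*320 + 79 = -46720 + 79 = -46641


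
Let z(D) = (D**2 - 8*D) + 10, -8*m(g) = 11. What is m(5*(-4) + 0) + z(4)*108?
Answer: -5195/8 ≈ -649.38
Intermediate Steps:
m(g) = -11/8 (m(g) = -1/8*11 = -11/8)
z(D) = 10 + D**2 - 8*D
m(5*(-4) + 0) + z(4)*108 = -11/8 + (10 + 4**2 - 8*4)*108 = -11/8 + (10 + 16 - 32)*108 = -11/8 - 6*108 = -11/8 - 648 = -5195/8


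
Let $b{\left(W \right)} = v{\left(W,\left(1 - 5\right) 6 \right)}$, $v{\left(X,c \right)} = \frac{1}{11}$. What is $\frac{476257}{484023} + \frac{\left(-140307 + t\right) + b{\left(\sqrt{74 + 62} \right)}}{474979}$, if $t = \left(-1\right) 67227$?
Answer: $\frac{1383369771554}{2528908365687} \approx 0.54702$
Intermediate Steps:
$v{\left(X,c \right)} = \frac{1}{11}$
$b{\left(W \right)} = \frac{1}{11}$
$t = -67227$
$\frac{476257}{484023} + \frac{\left(-140307 + t\right) + b{\left(\sqrt{74 + 62} \right)}}{474979} = \frac{476257}{484023} + \frac{\left(-140307 - 67227\right) + \frac{1}{11}}{474979} = 476257 \cdot \frac{1}{484023} + \left(-207534 + \frac{1}{11}\right) \frac{1}{474979} = \frac{476257}{484023} - \frac{2282873}{5224769} = \frac{1383369771554}{2528908365687}$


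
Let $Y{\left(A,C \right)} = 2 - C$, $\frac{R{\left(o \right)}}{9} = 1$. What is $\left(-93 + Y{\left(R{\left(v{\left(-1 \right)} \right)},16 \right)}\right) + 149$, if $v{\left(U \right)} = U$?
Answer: $42$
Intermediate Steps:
$R{\left(o \right)} = 9$ ($R{\left(o \right)} = 9 \cdot 1 = 9$)
$\left(-93 + Y{\left(R{\left(v{\left(-1 \right)} \right)},16 \right)}\right) + 149 = \left(-93 + \left(2 - 16\right)\right) + 149 = \left(-93 - 14\right) + 149 = -107 + 149 = 42$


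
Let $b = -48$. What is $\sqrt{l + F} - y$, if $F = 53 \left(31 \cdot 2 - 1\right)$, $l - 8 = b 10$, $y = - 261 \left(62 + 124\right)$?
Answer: $48546 + \sqrt{2761} \approx 48599.0$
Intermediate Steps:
$y = -48546$ ($y = \left(-261\right) 186 = -48546$)
$l = -472$ ($l = 8 - 480 = -472$)
$F = 3233$ ($F = 53 \left(62 - 1\right) = 53 \cdot 61 = 3233$)
$\sqrt{l + F} - y = \sqrt{-472 + 3233} - -48546 = \sqrt{2761} + 48546 = 48546 + \sqrt{2761}$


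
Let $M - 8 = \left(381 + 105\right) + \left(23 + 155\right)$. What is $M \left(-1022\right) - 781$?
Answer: $-687565$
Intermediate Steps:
$M = 672$ ($M = 8 + \left(\left(381 + 105\right) + \left(23 + 155\right)\right) = 8 + \left(486 + 178\right) = 8 + 664 = 672$)
$M \left(-1022\right) - 781 = 672 \left(-1022\right) - 781 = -686784 - 781 = -687565$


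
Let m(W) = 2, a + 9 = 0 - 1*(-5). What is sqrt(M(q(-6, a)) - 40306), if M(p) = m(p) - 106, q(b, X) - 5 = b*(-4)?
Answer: 3*I*sqrt(4490) ≈ 201.02*I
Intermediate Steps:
a = -4 (a = -9 + (0 - 1*(-5)) = -9 + (0 + 5) = -9 + 5 = -4)
q(b, X) = 5 - 4*b (q(b, X) = 5 + b*(-4) = 5 - 4*b)
M(p) = -104 (M(p) = 2 - 106 = -104)
sqrt(M(q(-6, a)) - 40306) = sqrt(-104 - 40306) = sqrt(-40410) = 3*I*sqrt(4490)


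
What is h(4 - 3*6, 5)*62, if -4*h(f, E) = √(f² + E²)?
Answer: -31*√221/2 ≈ -230.42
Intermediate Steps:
h(f, E) = -√(E² + f²)/4 (h(f, E) = -√(f² + E²)/4 = -√(E² + f²)/4)
h(4 - 3*6, 5)*62 = -√(5² + (4 - 3*6)²)/4*62 = -√(25 + (4 - 18)²)/4*62 = -√(25 + (-14)²)/4*62 = -√(25 + 196)/4*62 = -√221/4*62 = -31*√221/2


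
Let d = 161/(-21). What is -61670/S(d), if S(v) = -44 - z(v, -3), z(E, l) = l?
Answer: 61670/41 ≈ 1504.1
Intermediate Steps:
d = -23/3 (d = 161*(-1/21) = -23/3 ≈ -7.6667)
S(v) = -41 (S(v) = -44 - 1*(-3) = -44 + 3 = -41)
-61670/S(d) = -61670/(-41) = -61670*(-1/41) = 61670/41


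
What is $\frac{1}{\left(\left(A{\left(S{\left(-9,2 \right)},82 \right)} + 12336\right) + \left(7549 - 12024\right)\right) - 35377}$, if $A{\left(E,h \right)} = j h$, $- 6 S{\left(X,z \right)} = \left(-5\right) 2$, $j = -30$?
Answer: $- \frac{1}{29976} \approx -3.336 \cdot 10^{-5}$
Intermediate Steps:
$S{\left(X,z \right)} = \frac{5}{3}$ ($S{\left(X,z \right)} = - \frac{\left(-5\right) 2}{6} = \left(- \frac{1}{6}\right) \left(-10\right) = \frac{5}{3}$)
$A{\left(E,h \right)} = - 30 h$
$\frac{1}{\left(\left(A{\left(S{\left(-9,2 \right)},82 \right)} + 12336\right) + \left(7549 - 12024\right)\right) - 35377} = \frac{1}{\left(\left(\left(-30\right) 82 + 12336\right) + \left(7549 - 12024\right)\right) - 35377} = \frac{1}{\left(\left(-2460 + 12336\right) + \left(7549 - 12024\right)\right) - 35377} = \frac{1}{\left(9876 - 4475\right) - 35377} = \frac{1}{5401 - 35377} = \frac{1}{-29976} = - \frac{1}{29976}$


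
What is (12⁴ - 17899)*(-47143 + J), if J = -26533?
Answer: -209018812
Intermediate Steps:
(12⁴ - 17899)*(-47143 + J) = (12⁴ - 17899)*(-47143 - 26533) = (20736 - 17899)*(-73676) = 2837*(-73676) = -209018812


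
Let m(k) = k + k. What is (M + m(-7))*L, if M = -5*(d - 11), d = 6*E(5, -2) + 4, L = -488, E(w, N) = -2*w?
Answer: -156648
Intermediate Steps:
d = -56 (d = 6*(-2*5) + 4 = 6*(-10) + 4 = -60 + 4 = -56)
m(k) = 2*k
M = 335 (M = -5*(-56 - 11) = -5*(-67) = 335)
(M + m(-7))*L = (335 + 2*(-7))*(-488) = (335 - 14)*(-488) = 321*(-488) = -156648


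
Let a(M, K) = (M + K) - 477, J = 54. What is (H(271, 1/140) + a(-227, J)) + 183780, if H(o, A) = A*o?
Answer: 25638471/140 ≈ 1.8313e+5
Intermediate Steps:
a(M, K) = -477 + K + M (a(M, K) = (K + M) - 477 = -477 + K + M)
(H(271, 1/140) + a(-227, J)) + 183780 = (271/140 + (-477 + 54 - 227)) + 183780 = ((1/140)*271 - 650) + 183780 = (271/140 - 650) + 183780 = -90729/140 + 183780 = 25638471/140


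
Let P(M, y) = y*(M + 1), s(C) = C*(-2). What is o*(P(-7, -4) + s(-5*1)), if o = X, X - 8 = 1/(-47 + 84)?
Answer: 10098/37 ≈ 272.92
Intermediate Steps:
s(C) = -2*C
X = 297/37 (X = 8 + 1/(-47 + 84) = 8 + 1/37 = 297/37 ≈ 8.0270)
P(M, y) = y*(1 + M)
o = 297/37 ≈ 8.0270
o*(P(-7, -4) + s(-5*1)) = 297*(-4*(1 - 7) - (-10))/37 = 297*(-4*(-6) - 2*(-5))/37 = 297*(24 + 10)/37 = (297/37)*34 = 10098/37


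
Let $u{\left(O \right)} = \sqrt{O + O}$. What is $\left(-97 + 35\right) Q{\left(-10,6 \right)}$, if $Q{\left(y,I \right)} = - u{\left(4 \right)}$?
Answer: $124 \sqrt{2} \approx 175.36$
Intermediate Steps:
$u{\left(O \right)} = \sqrt{2} \sqrt{O}$ ($u{\left(O \right)} = \sqrt{2 O} = \sqrt{2} \sqrt{O}$)
$Q{\left(y,I \right)} = - 2 \sqrt{2}$ ($Q{\left(y,I \right)} = - \sqrt{2} \sqrt{4} = - \sqrt{2} \cdot 2 = - 2 \sqrt{2}$)
$\left(-97 + 35\right) Q{\left(-10,6 \right)} = \left(-97 + 35\right) \left(- 2 \sqrt{2}\right) = - 62 \left(- 2 \sqrt{2}\right) = 124 \sqrt{2}$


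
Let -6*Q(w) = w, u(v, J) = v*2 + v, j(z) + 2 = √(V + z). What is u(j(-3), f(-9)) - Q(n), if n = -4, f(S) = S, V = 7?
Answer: -⅔ ≈ -0.66667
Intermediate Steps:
j(z) = -2 + √(7 + z)
u(v, J) = 3*v (u(v, J) = 2*v + v = 3*v)
Q(w) = -w/6
u(j(-3), f(-9)) - Q(n) = 3*(-2 + √(7 - 3)) - (-1)*(-4)/6 = 3*(-2 + √4) - 1*⅔ = 3*(-2 + 2) - ⅔ = 3*0 - ⅔ = 0 - ⅔ = -⅔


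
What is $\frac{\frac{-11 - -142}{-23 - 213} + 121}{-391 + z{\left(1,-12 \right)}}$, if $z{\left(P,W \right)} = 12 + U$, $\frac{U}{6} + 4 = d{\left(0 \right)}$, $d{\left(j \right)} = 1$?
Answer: $- \frac{28425}{93692} \approx -0.30339$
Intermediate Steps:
$U = -18$ ($U = -24 + 6 \cdot 1 = -24 + 6 = -18$)
$z{\left(P,W \right)} = -6$ ($z{\left(P,W \right)} = 12 - 18 = -6$)
$\frac{\frac{-11 - -142}{-23 - 213} + 121}{-391 + z{\left(1,-12 \right)}} = \frac{\frac{-11 - -142}{-23 - 213} + 121}{-391 - 6} = \frac{\frac{-11 + 142}{-236} + 121}{-397} = \left(131 \left(- \frac{1}{236}\right) + 121\right) \left(- \frac{1}{397}\right) = \left(- \frac{131}{236} + 121\right) \left(- \frac{1}{397}\right) = \frac{28425}{236} \left(- \frac{1}{397}\right) = - \frac{28425}{93692}$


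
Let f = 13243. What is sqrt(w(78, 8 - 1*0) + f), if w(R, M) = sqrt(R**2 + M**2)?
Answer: sqrt(13243 + 2*sqrt(1537)) ≈ 115.42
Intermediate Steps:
w(R, M) = sqrt(M**2 + R**2)
sqrt(w(78, 8 - 1*0) + f) = sqrt(sqrt((8 - 1*0)**2 + 78**2) + 13243) = sqrt(sqrt((8 + 0)**2 + 6084) + 13243) = sqrt(sqrt(8**2 + 6084) + 13243) = sqrt(sqrt(64 + 6084) + 13243) = sqrt(sqrt(6148) + 13243) = sqrt(2*sqrt(1537) + 13243) = sqrt(13243 + 2*sqrt(1537))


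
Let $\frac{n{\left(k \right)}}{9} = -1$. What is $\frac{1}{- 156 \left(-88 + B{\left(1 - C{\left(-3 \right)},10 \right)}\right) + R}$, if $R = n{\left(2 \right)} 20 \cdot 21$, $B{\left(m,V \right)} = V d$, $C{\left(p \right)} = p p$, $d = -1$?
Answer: $\frac{1}{11508} \approx 8.6896 \cdot 10^{-5}$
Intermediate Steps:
$C{\left(p \right)} = p^{2}$
$n{\left(k \right)} = -9$ ($n{\left(k \right)} = 9 \left(-1\right) = -9$)
$B{\left(m,V \right)} = - V$ ($B{\left(m,V \right)} = V \left(-1\right) = - V$)
$R = -3780$ ($R = \left(-9\right) 20 \cdot 21 = \left(-180\right) 21 = -3780$)
$\frac{1}{- 156 \left(-88 + B{\left(1 - C{\left(-3 \right)},10 \right)}\right) + R} = \frac{1}{- 156 \left(-88 - 10\right) - 3780} = \frac{1}{\left(-156\right) \left(-98\right) - 3780} = \frac{1}{15288 - 3780} = \frac{1}{11508}$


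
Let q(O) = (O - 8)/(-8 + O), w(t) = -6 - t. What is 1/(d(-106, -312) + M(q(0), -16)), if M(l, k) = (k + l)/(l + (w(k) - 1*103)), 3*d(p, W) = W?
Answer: -92/9553 ≈ -0.0096305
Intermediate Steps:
q(O) = 1 (q(O) = (-8 + O)/(-8 + O) = 1)
d(p, W) = W/3
M(l, k) = (k + l)/(-109 + l - k) (M(l, k) = (k + l)/(l + ((-6 - k) - 1*103)) = (k + l)/(l + ((-6 - k) - 103)) = (k + l)/(l + (-109 - k)) = (k + l)/(-109 + l - k))
1/(d(-106, -312) + M(q(0), -16)) = 1/((1/3)*(-312) + (-1*(-16) - 1*1)/(109 - 16 - 1*1)) = 1/(-104 + (16 - 1)/(109 - 16 - 1)) = 1/(-104 + 15/92) = 1/(-9553/92) = -92/9553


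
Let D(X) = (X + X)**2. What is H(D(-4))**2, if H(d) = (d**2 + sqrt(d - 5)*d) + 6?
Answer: 17068068 + 525056*sqrt(59) ≈ 2.1101e+7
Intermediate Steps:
D(X) = 4*X**2 (D(X) = (2*X)**2 = 4*X**2)
H(d) = 6 + d**2 + d*sqrt(-5 + d) (H(d) = (d**2 + sqrt(-5 + d)*d) + 6 = (d**2 + d*sqrt(-5 + d)) + 6 = 6 + d**2 + d*sqrt(-5 + d))
H(D(-4))**2 = (6 + (4*(-4)**2)**2 + (4*(-4)**2)*sqrt(-5 + 4*(-4)**2))**2 = (6 + (4*16)**2 + (4*16)*sqrt(-5 + 4*16))**2 = (6 + 64**2 + 64*sqrt(-5 + 64))**2 = (6 + 4096 + 64*sqrt(59))**2 = (4102 + 64*sqrt(59))**2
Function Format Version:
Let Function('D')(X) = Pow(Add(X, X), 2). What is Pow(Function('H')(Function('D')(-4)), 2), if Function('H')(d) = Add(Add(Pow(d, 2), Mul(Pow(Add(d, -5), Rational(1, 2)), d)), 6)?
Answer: Add(17068068, Mul(525056, Pow(59, Rational(1, 2)))) ≈ 2.1101e+7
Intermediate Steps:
Function('D')(X) = Mul(4, Pow(X, 2)) (Function('D')(X) = Pow(Mul(2, X), 2) = Mul(4, Pow(X, 2)))
Function('H')(d) = Add(6, Pow(d, 2), Mul(d, Pow(Add(-5, d), Rational(1, 2)))) (Function('H')(d) = Add(Add(Pow(d, 2), Mul(Pow(Add(-5, d), Rational(1, 2)), d)), 6) = Add(Add(Pow(d, 2), Mul(d, Pow(Add(-5, d), Rational(1, 2)))), 6) = Add(6, Pow(d, 2), Mul(d, Pow(Add(-5, d), Rational(1, 2)))))
Pow(Function('H')(Function('D')(-4)), 2) = Pow(Add(6, Pow(Mul(4, Pow(-4, 2)), 2), Mul(Mul(4, Pow(-4, 2)), Pow(Add(-5, Mul(4, Pow(-4, 2))), Rational(1, 2)))), 2) = Pow(Add(6, Pow(Mul(4, 16), 2), Mul(Mul(4, 16), Pow(Add(-5, Mul(4, 16)), Rational(1, 2)))), 2) = Pow(Add(6, Pow(64, 2), Mul(64, Pow(Add(-5, 64), Rational(1, 2)))), 2) = Pow(Add(6, 4096, Mul(64, Pow(59, Rational(1, 2)))), 2) = Pow(Add(4102, Mul(64, Pow(59, Rational(1, 2)))), 2)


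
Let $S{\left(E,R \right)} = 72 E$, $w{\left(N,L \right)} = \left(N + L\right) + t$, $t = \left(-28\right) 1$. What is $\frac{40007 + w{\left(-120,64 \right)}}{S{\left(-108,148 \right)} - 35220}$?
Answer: $- \frac{39923}{42996} \approx -0.92853$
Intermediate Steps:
$t = -28$
$w{\left(N,L \right)} = -28 + L + N$ ($w{\left(N,L \right)} = \left(N + L\right) - 28 = \left(L + N\right) - 28 = -28 + L + N$)
$\frac{40007 + w{\left(-120,64 \right)}}{S{\left(-108,148 \right)} - 35220} = \frac{40007 - 84}{72 \left(-108\right) - 35220} = \frac{40007 - 84}{-7776 - 35220} = \frac{39923}{-42996} = 39923 \left(- \frac{1}{42996}\right) = - \frac{39923}{42996}$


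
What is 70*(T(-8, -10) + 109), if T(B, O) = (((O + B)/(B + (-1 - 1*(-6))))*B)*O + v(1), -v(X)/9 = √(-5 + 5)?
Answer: 41230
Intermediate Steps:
v(X) = 0 (v(X) = -9*√(-5 + 5) = -9*√0 = -9*0 = 0)
T(B, O) = B*O*(B + O)/(5 + B) (T(B, O) = (((O + B)/(B + (-1 - 1*(-6))))*B)*O + 0 = (((B + O)/(B + (-1 + 6)))*B)*O + 0 = (((B + O)/(B + 5))*B)*O + 0 = (((B + O)/(5 + B))*B)*O + 0 = (B*(B + O)/(5 + B))*O + 0 = B*O*(B + O)/(5 + B) + 0 = B*O*(B + O)/(5 + B))
70*(T(-8, -10) + 109) = 70*(-8*(-10)*(-8 - 10)/(5 - 8) + 109) = 70*(-8*(-10)*(-18)/(-3) + 109) = 70*(-8*(-10)*(-⅓)*(-18) + 109) = 70*(480 + 109) = 70*589 = 41230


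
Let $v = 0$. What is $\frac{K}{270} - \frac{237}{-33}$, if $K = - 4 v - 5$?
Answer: $\frac{4255}{594} \approx 7.1633$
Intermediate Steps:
$K = -5$ ($K = \left(-4\right) 0 - 5 = 0 - 5 = -5$)
$\frac{K}{270} - \frac{237}{-33} = - \frac{5}{270} - \frac{237}{-33} = \left(-5\right) \frac{1}{270} - - \frac{79}{11} = - \frac{1}{54} + \frac{79}{11} = \frac{4255}{594}$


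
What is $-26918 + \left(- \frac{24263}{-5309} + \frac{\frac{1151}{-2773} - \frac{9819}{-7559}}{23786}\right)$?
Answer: $- \frac{35619466149369586598}{1323482975430259} \approx -26913.0$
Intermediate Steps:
$-26918 + \left(- \frac{24263}{-5309} + \frac{\frac{1151}{-2773} - \frac{9819}{-7559}}{23786}\right) = -26918 + \left(\left(-24263\right) \left(- \frac{1}{5309}\right) + \left(1151 \left(- \frac{1}{2773}\right) - - \frac{9819}{7559}\right) \frac{1}{23786}\right) = -26918 + \left(\frac{24263}{5309} + \left(- \frac{1151}{2773} + \frac{9819}{7559}\right) \frac{1}{23786}\right) = -26918 + \left(\frac{24263}{5309} + \frac{18527678}{20961107} \cdot \frac{1}{23786}\right) = -26918 + \left(\frac{24263}{5309} + \frac{9263839}{249290445551}\right) = -26918 + \frac{6048583262125164}{1323482975430259} = - \frac{35619466149369586598}{1323482975430259}$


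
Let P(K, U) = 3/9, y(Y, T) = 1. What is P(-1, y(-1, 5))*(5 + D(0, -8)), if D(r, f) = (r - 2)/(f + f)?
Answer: 41/24 ≈ 1.7083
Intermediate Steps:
D(r, f) = (-2 + r)/(2*f) (D(r, f) = (-2 + r)/((2*f)) = (-2 + r)*(1/(2*f)) = (-2 + r)/(2*f))
P(K, U) = ⅓ (P(K, U) = 3*(⅑) = ⅓)
P(-1, y(-1, 5))*(5 + D(0, -8)) = (5 + (½)*(-2 + 0)/(-8))/3 = (5 + (½)*(-⅛)*(-2))/3 = (5 + ⅛)/3 = (⅓)*(41/8) = 41/24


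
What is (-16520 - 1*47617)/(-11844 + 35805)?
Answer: -21379/7987 ≈ -2.6767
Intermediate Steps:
(-16520 - 1*47617)/(-11844 + 35805) = (-16520 - 47617)/23961 = -64137*1/23961 = -21379/7987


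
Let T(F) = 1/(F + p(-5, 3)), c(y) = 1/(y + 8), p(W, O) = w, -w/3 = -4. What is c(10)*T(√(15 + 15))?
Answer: 1/171 - √30/2052 ≈ 0.0031787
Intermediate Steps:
w = 12 (w = -3*(-4) = 12)
p(W, O) = 12
c(y) = 1/(8 + y)
T(F) = 1/(12 + F) (T(F) = 1/(F + 12) = 1/(12 + F))
c(10)*T(√(15 + 15)) = 1/((8 + 10)*(12 + √(15 + 15))) = 1/(18*(12 + √30))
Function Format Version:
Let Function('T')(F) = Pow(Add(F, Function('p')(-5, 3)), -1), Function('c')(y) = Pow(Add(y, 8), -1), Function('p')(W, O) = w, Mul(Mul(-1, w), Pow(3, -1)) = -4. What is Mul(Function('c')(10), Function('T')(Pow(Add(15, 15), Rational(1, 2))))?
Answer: Add(Rational(1, 171), Mul(Rational(-1, 2052), Pow(30, Rational(1, 2)))) ≈ 0.0031787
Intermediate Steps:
w = 12 (w = Mul(-3, -4) = 12)
Function('p')(W, O) = 12
Function('c')(y) = Pow(Add(8, y), -1)
Function('T')(F) = Pow(Add(12, F), -1) (Function('T')(F) = Pow(Add(F, 12), -1) = Pow(Add(12, F), -1))
Mul(Function('c')(10), Function('T')(Pow(Add(15, 15), Rational(1, 2)))) = Mul(Pow(Add(8, 10), -1), Pow(Add(12, Pow(Add(15, 15), Rational(1, 2))), -1)) = Mul(Pow(18, -1), Pow(Add(12, Pow(30, Rational(1, 2))), -1)) = Mul(Rational(1, 18), Pow(Add(12, Pow(30, Rational(1, 2))), -1))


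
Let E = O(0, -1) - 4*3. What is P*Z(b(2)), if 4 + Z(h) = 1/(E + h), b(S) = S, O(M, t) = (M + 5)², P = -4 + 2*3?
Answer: -118/15 ≈ -7.8667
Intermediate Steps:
P = 2 (P = -4 + 6 = 2)
O(M, t) = (5 + M)²
E = 13 (E = (5 + 0)² - 4*3 = 5² - 12 = 25 - 12 = 13)
Z(h) = -4 + 1/(13 + h)
P*Z(b(2)) = 2*((-51 - 4*2)/(13 + 2)) = 2*((-51 - 8)/15) = 2*((1/15)*(-59)) = 2*(-59/15) = -118/15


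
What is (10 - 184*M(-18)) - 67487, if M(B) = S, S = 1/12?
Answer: -202477/3 ≈ -67492.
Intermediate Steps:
S = 1/12 ≈ 0.083333
M(B) = 1/12
(10 - 184*M(-18)) - 67487 = (10 - 184*1/12) - 67487 = (10 - 46/3) - 67487 = -16/3 - 67487 = -202477/3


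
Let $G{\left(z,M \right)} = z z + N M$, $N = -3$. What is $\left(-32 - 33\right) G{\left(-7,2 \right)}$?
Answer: $-2795$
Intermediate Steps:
$G{\left(z,M \right)} = z^{2} - 3 M$ ($G{\left(z,M \right)} = z z - 3 M = z^{2} - 3 M$)
$\left(-32 - 33\right) G{\left(-7,2 \right)} = \left(-32 - 33\right) \left(\left(-7\right)^{2} - 6\right) = - 65 \left(49 - 6\right) = \left(-65\right) 43 = -2795$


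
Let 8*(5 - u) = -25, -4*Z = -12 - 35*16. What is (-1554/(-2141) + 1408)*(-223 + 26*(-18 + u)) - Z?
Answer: -2894543005/4282 ≈ -6.7598e+5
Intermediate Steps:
Z = 143 (Z = -(-12 - 35*16)/4 = -(-12 - 560)/4 = -1/4*(-572) = 143)
u = 65/8 (u = 5 - 1/8*(-25) = 5 + 25/8 = 65/8 ≈ 8.1250)
(-1554/(-2141) + 1408)*(-223 + 26*(-18 + u)) - Z = (-1554/(-2141) + 1408)*(-223 + 26*(-18 + 65/8)) - 1*143 = (-1554*(-1/2141) + 1408)*(-223 + 26*(-79/8)) - 143 = (1554/2141 + 1408)*(-223 - 1027/4) - 143 = (3016082/2141)*(-1919/4) - 143 = -2893930679/4282 - 143 = -2894543005/4282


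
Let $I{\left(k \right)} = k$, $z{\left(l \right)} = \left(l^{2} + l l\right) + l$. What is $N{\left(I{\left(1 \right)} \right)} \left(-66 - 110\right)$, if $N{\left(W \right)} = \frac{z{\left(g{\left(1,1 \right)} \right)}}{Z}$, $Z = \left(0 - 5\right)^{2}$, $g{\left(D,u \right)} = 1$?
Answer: $- \frac{528}{25} \approx -21.12$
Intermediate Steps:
$z{\left(l \right)} = l + 2 l^{2}$ ($z{\left(l \right)} = \left(l^{2} + l^{2}\right) + l = 2 l^{2} + l = l + 2 l^{2}$)
$Z = 25$ ($Z = \left(-5\right)^{2} = 25$)
$N{\left(W \right)} = \frac{3}{25}$ ($N{\left(W \right)} = \frac{1 \left(1 + 2 \cdot 1\right)}{25} = 1 \left(1 + 2\right) \frac{1}{25} = 1 \cdot 3 \cdot \frac{1}{25} = 3 \cdot \frac{1}{25} = \frac{3}{25}$)
$N{\left(I{\left(1 \right)} \right)} \left(-66 - 110\right) = \frac{3 \left(-66 - 110\right)}{25} = \frac{3}{25} \left(-176\right) = - \frac{528}{25}$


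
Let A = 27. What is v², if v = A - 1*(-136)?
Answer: 26569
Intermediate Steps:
v = 163 (v = 27 - 1*(-136) = 27 + 136 = 163)
v² = 163² = 26569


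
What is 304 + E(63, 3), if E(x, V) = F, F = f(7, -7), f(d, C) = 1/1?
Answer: 305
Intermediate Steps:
f(d, C) = 1
F = 1
E(x, V) = 1
304 + E(63, 3) = 304 + 1 = 305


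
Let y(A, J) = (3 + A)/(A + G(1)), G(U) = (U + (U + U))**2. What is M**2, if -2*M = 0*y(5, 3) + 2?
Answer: 1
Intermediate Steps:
G(U) = 9*U**2 (G(U) = (U + 2*U)**2 = (3*U)**2 = 9*U**2)
y(A, J) = (3 + A)/(9 + A) (y(A, J) = (3 + A)/(A + 9*1**2) = (3 + A)/(A + 9*1) = (3 + A)/(A + 9) = (3 + A)/(9 + A))
M = -1 (M = -(0*((3 + 5)/(9 + 5)) + 2)/2 = -(0*(8/14) + 2)/2 = -(0*((1/14)*8) + 2)/2 = -(0*(4/7) + 2)/2 = -(0 + 2)/2 = -1/2*2 = -1)
M**2 = (-1)**2 = 1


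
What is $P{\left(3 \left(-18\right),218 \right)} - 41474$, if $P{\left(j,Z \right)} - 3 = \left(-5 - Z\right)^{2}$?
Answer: $8258$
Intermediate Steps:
$P{\left(j,Z \right)} = 3 + \left(-5 - Z\right)^{2}$
$P{\left(3 \left(-18\right),218 \right)} - 41474 = \left(3 + \left(5 + 218\right)^{2}\right) - 41474 = \left(3 + 223^{2}\right) - 41474 = \left(3 + 49729\right) - 41474 = 49732 - 41474 = 8258$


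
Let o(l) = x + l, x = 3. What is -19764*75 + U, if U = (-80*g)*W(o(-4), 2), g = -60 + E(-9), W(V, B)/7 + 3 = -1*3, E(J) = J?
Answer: -1714140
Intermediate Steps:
o(l) = 3 + l
W(V, B) = -42 (W(V, B) = -21 + 7*(-1*3) = -21 + 7*(-3) = -21 - 21 = -42)
g = -69 (g = -60 - 9 = -69)
U = -231840 (U = -80*(-69)*(-42) = 5520*(-42) = -231840)
-19764*75 + U = -19764*75 - 231840 = -1482300 - 231840 = -1714140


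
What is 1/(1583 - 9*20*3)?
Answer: 1/1043 ≈ 0.00095877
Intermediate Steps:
1/(1583 - 9*20*3) = 1/(1583 - 180*3) = 1/(1583 - 540) = 1/1043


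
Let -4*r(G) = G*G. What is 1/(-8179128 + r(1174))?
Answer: -1/8523697 ≈ -1.1732e-7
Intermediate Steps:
r(G) = -G²/4 (r(G) = -G*G/4 = -G²/4)
1/(-8179128 + r(1174)) = 1/(-8179128 - ¼*1174²) = 1/(-8179128 - ¼*1378276) = 1/(-8179128 - 344569) = 1/(-8523697) = -1/8523697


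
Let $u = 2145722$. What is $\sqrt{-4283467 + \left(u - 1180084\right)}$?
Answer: $i \sqrt{3317829} \approx 1821.5 i$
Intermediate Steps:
$\sqrt{-4283467 + \left(u - 1180084\right)} = \sqrt{-4283467 + \left(2145722 - 1180084\right)} = \sqrt{-4283467 + 965638} = \sqrt{-3317829} = i \sqrt{3317829}$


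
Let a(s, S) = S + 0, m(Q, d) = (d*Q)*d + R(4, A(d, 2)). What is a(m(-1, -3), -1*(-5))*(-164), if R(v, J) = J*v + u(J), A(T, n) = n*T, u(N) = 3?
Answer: -820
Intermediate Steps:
A(T, n) = T*n
R(v, J) = 3 + J*v (R(v, J) = J*v + 3 = 3 + J*v)
m(Q, d) = 3 + 8*d + Q*d² (m(Q, d) = (d*Q)*d + (3 + (d*2)*4) = (Q*d)*d + (3 + (2*d)*4) = Q*d² + (3 + 8*d) = 3 + 8*d + Q*d²)
a(s, S) = S
a(m(-1, -3), -1*(-5))*(-164) = -1*(-5)*(-164) = 5*(-164) = -820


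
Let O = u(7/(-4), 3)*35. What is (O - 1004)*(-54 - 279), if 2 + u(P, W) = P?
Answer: 1512153/4 ≈ 3.7804e+5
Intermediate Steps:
u(P, W) = -2 + P
O = -525/4 (O = (-2 + 7/(-4))*35 = (-2 + 7*(-¼))*35 = (-2 - 7/4)*35 = -15/4*35 = -525/4 ≈ -131.25)
(O - 1004)*(-54 - 279) = (-525/4 - 1004)*(-54 - 279) = -4541/4*(-333) = 1512153/4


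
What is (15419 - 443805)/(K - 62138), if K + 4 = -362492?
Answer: 30599/30331 ≈ 1.0088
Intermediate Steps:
K = -362496 (K = -4 - 362492 = -362496)
(15419 - 443805)/(K - 62138) = (15419 - 443805)/(-362496 - 62138) = -428386/(-424634) = -428386*(-1/424634) = 30599/30331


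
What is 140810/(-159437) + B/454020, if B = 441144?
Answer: 533676644/6032298895 ≈ 0.088470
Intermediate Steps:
140810/(-159437) + B/454020 = 140810/(-159437) + 441144/454020 = 140810*(-1/159437) + 441144*(1/454020) = -140810/159437 + 36762/37835 = 533676644/6032298895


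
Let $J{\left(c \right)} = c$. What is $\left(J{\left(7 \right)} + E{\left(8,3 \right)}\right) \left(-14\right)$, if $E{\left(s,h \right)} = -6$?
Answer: $-14$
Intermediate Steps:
$\left(J{\left(7 \right)} + E{\left(8,3 \right)}\right) \left(-14\right) = \left(7 - 6\right) \left(-14\right) = 1 \left(-14\right) = -14$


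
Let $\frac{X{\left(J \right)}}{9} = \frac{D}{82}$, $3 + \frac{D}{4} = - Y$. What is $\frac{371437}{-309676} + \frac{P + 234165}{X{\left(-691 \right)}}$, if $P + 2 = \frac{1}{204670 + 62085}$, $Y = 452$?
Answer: $- \frac{396950536695098453}{338278209551100} \approx -1173.4$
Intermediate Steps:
$P = - \frac{533509}{266755}$ ($P = -2 + \frac{1}{204670 + 62085} = -2 + \frac{1}{266755} = - \frac{533509}{266755} \approx -2.0$)
$D = -1820$ ($D = -12 + 4 \left(\left(-1\right) 452\right) = -12 + 4 \left(-452\right) = -12 - 1808 = -1820$)
$X{\left(J \right)} = - \frac{8190}{41}$ ($X{\left(J \right)} = 9 \left(- \frac{1820}{82}\right) = 9 \left(\left(-1820\right) \frac{1}{82}\right) = 9 \left(- \frac{910}{41}\right) = - \frac{8190}{41}$)
$\frac{371437}{-309676} + \frac{P + 234165}{X{\left(-691 \right)}} = \frac{371437}{-309676} + \frac{- \frac{533509}{266755} + 234165}{- \frac{8190}{41}} = 371437 \left(- \frac{1}{309676}\right) + \frac{62464151066}{266755} \left(- \frac{41}{8190}\right) = - \frac{371437}{309676} - \frac{1280515096853}{1092361725} = - \frac{396950536695098453}{338278209551100}$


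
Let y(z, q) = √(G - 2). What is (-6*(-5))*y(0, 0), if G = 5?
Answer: 30*√3 ≈ 51.962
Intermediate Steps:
y(z, q) = √3 (y(z, q) = √(5 - 2) = √3)
(-6*(-5))*y(0, 0) = (-6*(-5))*√3 = 30*√3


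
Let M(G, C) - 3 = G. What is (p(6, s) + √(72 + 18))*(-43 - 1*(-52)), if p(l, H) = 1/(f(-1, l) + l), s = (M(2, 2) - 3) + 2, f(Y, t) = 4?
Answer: 9/10 + 27*√10 ≈ 86.281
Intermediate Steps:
M(G, C) = 3 + G
s = 4 (s = ((3 + 2) - 3) + 2 = (5 - 3) + 2 = 2 + 2 = 4)
p(l, H) = 1/(4 + l)
(p(6, s) + √(72 + 18))*(-43 - 1*(-52)) = (1/(4 + 6) + √(72 + 18))*(-43 - 1*(-52)) = (1/10 + √90)*(-43 + 52) = (⅒ + 3*√10)*9 = 9/10 + 27*√10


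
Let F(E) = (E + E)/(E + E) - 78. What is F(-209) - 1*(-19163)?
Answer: 19086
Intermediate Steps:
F(E) = -77 (F(E) = (2*E)/((2*E)) - 78 = (2*E)*(1/(2*E)) - 78 = 1 - 78 = -77)
F(-209) - 1*(-19163) = -77 - 1*(-19163) = -77 + 19163 = 19086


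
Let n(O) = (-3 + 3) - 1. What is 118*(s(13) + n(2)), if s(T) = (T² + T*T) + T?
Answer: 41300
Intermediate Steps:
s(T) = T + 2*T² (s(T) = (T² + T²) + T = 2*T² + T = T + 2*T²)
n(O) = -1 (n(O) = 0 - 1 = -1)
118*(s(13) + n(2)) = 118*(13*(1 + 2*13) - 1) = 118*(13*(1 + 26) - 1) = 118*(13*27 - 1) = 118*(351 - 1) = 118*350 = 41300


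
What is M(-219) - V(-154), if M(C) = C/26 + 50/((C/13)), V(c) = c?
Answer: 812015/5694 ≈ 142.61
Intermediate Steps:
M(C) = 650/C + C/26 (M(C) = C*(1/26) + 50/((C*(1/13))) = C/26 + 50/((C/13)) = C/26 + 50*(13/C) = C/26 + 650/C = 650/C + C/26)
M(-219) - V(-154) = (650/(-219) + (1/26)*(-219)) - 1*(-154) = (650*(-1/219) - 219/26) + 154 = (-650/219 - 219/26) + 154 = -64861/5694 + 154 = 812015/5694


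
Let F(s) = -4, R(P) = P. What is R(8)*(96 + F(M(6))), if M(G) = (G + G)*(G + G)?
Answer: 736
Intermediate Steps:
M(G) = 4*G² (M(G) = (2*G)*(2*G) = 4*G²)
R(8)*(96 + F(M(6))) = 8*(96 - 4) = 8*92 = 736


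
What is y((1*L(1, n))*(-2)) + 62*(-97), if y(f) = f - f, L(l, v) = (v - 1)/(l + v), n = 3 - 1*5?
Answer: -6014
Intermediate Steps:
n = -2 (n = 3 - 5 = -2)
L(l, v) = (-1 + v)/(l + v)
y(f) = 0
y((1*L(1, n))*(-2)) + 62*(-97) = 0 + 62*(-97) = 0 - 6014 = -6014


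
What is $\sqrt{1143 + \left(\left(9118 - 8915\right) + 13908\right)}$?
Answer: $\sqrt{15254} \approx 123.51$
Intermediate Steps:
$\sqrt{1143 + \left(\left(9118 - 8915\right) + 13908\right)} = \sqrt{1143 + \left(203 + 13908\right)} = \sqrt{1143 + 14111} = \sqrt{15254}$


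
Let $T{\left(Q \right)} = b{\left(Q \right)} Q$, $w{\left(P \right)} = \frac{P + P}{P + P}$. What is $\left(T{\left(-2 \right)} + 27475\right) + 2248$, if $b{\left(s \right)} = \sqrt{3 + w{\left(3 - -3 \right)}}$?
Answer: $29719$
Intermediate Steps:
$w{\left(P \right)} = 1$ ($w{\left(P \right)} = \frac{2 P}{2 P} = 2 P \frac{1}{2 P} = 1$)
$b{\left(s \right)} = 2$ ($b{\left(s \right)} = \sqrt{3 + 1} = \sqrt{4} = 2$)
$T{\left(Q \right)} = 2 Q$
$\left(T{\left(-2 \right)} + 27475\right) + 2248 = \left(2 \left(-2\right) + 27475\right) + 2248 = \left(-4 + 27475\right) + 2248 = 27471 + 2248 = 29719$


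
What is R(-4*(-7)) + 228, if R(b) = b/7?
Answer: 232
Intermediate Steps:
R(b) = b/7 (R(b) = b*(1/7) = b/7)
R(-4*(-7)) + 228 = (-4*(-7))/7 + 228 = (1/7)*28 + 228 = 4 + 228 = 232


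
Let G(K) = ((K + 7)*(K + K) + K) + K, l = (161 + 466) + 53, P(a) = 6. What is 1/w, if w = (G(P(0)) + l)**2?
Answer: 1/719104 ≈ 1.3906e-6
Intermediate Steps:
l = 680 (l = 627 + 53 = 680)
G(K) = 2*K + 2*K*(7 + K) (G(K) = ((7 + K)*(2*K) + K) + K = (2*K*(7 + K) + K) + K = (K + 2*K*(7 + K)) + K = 2*K + 2*K*(7 + K))
w = 719104 (w = (2*6*(8 + 6) + 680)**2 = (2*6*14 + 680)**2 = (168 + 680)**2 = 848**2 = 719104)
1/w = 1/719104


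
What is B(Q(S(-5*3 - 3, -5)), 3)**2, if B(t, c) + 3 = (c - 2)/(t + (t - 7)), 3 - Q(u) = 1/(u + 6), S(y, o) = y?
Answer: 441/25 ≈ 17.640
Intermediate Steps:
Q(u) = 3 - 1/(6 + u) (Q(u) = 3 - 1/(u + 6) = 3 - 1/(6 + u))
B(t, c) = -3 + (-2 + c)/(-7 + 2*t) (B(t, c) = -3 + (c - 2)/(t + (t - 7)) = -3 + (-2 + c)/(t + (-7 + t)) = -3 + (-2 + c)/(-7 + 2*t))
B(Q(S(-5*3 - 3, -5)), 3)**2 = ((19 + 3 - 6*(17 + 3*(-5*3 - 3))/(6 + (-5*3 - 3)))/(-7 + 2*((17 + 3*(-5*3 - 3))/(6 + (-5*3 - 3)))))**2 = ((19 + 3 - 6*(17 + 3*(-15 - 3))/(6 + (-15 - 3)))/(-7 + 2*((17 + 3*(-15 - 3))/(6 + (-15 - 3)))))**2 = ((19 + 3 - 6*(17 + 3*(-18))/(6 - 18))/(-7 + 2*((17 + 3*(-18))/(6 - 18))))**2 = ((19 + 3 - 6*(17 - 54)/(-12))/(-7 + 2*((17 - 54)/(-12))))**2 = ((19 + 3 - (-1)*(-37)/2)/(-7 + 2*(-1/12*(-37))))**2 = ((19 + 3 - 6*37/12)/(-7 + 2*(37/12)))**2 = ((19 + 3 - 37/2)/(-7 + 37/6))**2 = ((7/2)/(-5/6))**2 = (-6/5*7/2)**2 = (-21/5)**2 = 441/25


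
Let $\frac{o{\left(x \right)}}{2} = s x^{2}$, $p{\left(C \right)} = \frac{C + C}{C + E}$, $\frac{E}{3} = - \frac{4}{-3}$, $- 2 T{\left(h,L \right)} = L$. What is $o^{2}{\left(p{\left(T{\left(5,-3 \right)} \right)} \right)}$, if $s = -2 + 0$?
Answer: $\frac{20736}{14641} \approx 1.4163$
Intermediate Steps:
$T{\left(h,L \right)} = - \frac{L}{2}$
$E = 4$ ($E = 3 \left(- \frac{4}{-3}\right) = 3 \left(\left(-4\right) \left(- \frac{1}{3}\right)\right) = 3 \cdot \frac{4}{3} = 4$)
$s = -2$
$p{\left(C \right)} = \frac{2 C}{4 + C}$ ($p{\left(C \right)} = \frac{C + C}{C + 4} = \frac{2 C}{4 + C}$)
$o{\left(x \right)} = - 4 x^{2}$ ($o{\left(x \right)} = 2 \left(- 2 x^{2}\right) = - 4 x^{2}$)
$o^{2}{\left(p{\left(T{\left(5,-3 \right)} \right)} \right)} = \left(- 4 \left(\frac{2 \left(\left(- \frac{1}{2}\right) \left(-3\right)\right)}{4 - - \frac{3}{2}}\right)^{2}\right)^{2} = \left(- 4 \left(2 \cdot \frac{3}{2} \frac{1}{4 + \frac{3}{2}}\right)^{2}\right)^{2} = \left(- 4 \left(2 \cdot \frac{3}{2} \frac{1}{\frac{11}{2}}\right)^{2}\right)^{2} = \left(- 4 \left(2 \cdot \frac{3}{2} \cdot \frac{2}{11}\right)^{2}\right)^{2} = \left(- 4 \left(\frac{6}{11}\right)^{2}\right)^{2} = \left(\left(-4\right) \frac{36}{121}\right)^{2} = \left(- \frac{144}{121}\right)^{2} = \frac{20736}{14641}$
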